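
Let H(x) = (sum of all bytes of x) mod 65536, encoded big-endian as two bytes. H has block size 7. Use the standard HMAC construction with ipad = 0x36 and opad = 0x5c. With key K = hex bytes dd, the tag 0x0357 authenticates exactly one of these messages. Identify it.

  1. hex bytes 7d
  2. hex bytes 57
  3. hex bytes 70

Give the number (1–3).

Key hex bytes dd is 1 byte ≤ B = 7; zero-pad to 7 bytes: K' = dd 00 00 00 00 00 00.
K' ⊕ ipad = eb 36 36 36 36 36 36; K' ⊕ opad = 81 5c 5c 5c 5c 5c 5c.
m1: inner = H(eb 36 36 36 36 36 36 7d) = 02 ac; tag = H(81 5c 5c 5c 5c 5c 5c 02 ac) = 0357 ← matches
m2: inner = H(eb 36 36 36 36 36 36 57) = 02 86; tag = H(81 5c 5c 5c 5c 5c 5c 02 86) = 0331
m3: inner = H(eb 36 36 36 36 36 36 70) = 02 9f; tag = H(81 5c 5c 5c 5c 5c 5c 02 9f) = 034a

1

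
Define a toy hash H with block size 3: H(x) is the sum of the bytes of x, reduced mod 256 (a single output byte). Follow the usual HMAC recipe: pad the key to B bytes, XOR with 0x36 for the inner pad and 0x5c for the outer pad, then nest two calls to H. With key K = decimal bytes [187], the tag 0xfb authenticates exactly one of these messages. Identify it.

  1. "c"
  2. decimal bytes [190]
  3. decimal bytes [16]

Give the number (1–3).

1

Key decimal bytes [187] = bb is 1 byte ≤ B = 3; zero-pad to 3 bytes: K' = bb 00 00.
K' ⊕ ipad = 8d 36 36; K' ⊕ opad = e7 5c 5c.
m1: inner = H(8d 36 36 63) = 5c; tag = H(e7 5c 5c 5c) = fb ← matches
m2: inner = H(8d 36 36 be) = b7; tag = H(e7 5c 5c b7) = 56
m3: inner = H(8d 36 36 10) = 09; tag = H(e7 5c 5c 09) = a8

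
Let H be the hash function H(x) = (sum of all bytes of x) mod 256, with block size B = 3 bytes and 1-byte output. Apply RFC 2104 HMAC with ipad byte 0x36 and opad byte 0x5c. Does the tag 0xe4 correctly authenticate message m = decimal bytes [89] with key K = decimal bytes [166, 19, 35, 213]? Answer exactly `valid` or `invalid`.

Key decimal bytes [166, 19, 35, 213] = a6 13 23 d5 is 4 bytes > B = 3, so hash it first: H(key) = b1, then zero-pad to 3 bytes: K' = b1 00 00.
K' ⊕ ipad = 87 36 36; K' ⊕ opad = ed 5c 5c.
Inner hash: sum = 135+54+54+89 = 332; mod 256 = 76 → 4c.
Outer hash (recomputed tag): sum = 237+92+92+76 = 497; mod 256 = 241 → f1.
Recomputed tag = f1; claimed = e4 → mismatch.

invalid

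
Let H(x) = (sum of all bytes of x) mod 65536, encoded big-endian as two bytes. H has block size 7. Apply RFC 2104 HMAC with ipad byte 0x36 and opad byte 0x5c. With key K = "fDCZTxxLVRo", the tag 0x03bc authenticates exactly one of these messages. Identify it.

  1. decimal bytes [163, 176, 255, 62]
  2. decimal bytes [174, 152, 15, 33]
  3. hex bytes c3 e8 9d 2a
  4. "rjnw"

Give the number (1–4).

Key "fDCZTxxLVRo" = 66 44 43 5a 54 78 78 4c 56 52 6f is 11 bytes > B = 7, so hash it first: H(key) = 03 ee, then zero-pad to 7 bytes: K' = 03 ee 00 00 00 00 00.
K' ⊕ ipad = 35 d8 36 36 36 36 36; K' ⊕ opad = 5f b2 5c 5c 5c 5c 5c.
m1: inner = H(35 d8 36 36 36 36 36 a3 b0 ff 3e) = 04 ab; tag = H(5f b2 5c 5c 5c 5c 5c 04 ab) = 038c
m2: inner = H(35 d8 36 36 36 36 36 ae 98 0f 21) = 03 91; tag = H(5f b2 5c 5c 5c 5c 5c 03 91) = 0371
m3: inner = H(35 d8 36 36 36 36 36 c3 e8 9d 2a) = 04 8d; tag = H(5f b2 5c 5c 5c 5c 5c 04 8d) = 036e
m4: inner = H(35 d8 36 36 36 36 36 72 6a 6e 77) = 03 dc; tag = H(5f b2 5c 5c 5c 5c 5c 03 dc) = 03bc ← matches

4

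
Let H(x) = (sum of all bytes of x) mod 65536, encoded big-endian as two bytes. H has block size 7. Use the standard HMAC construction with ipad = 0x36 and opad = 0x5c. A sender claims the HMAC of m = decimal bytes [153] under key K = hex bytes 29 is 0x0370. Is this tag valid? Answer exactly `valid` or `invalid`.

Key hex bytes 29 is 1 byte ≤ B = 7; zero-pad to 7 bytes: K' = 29 00 00 00 00 00 00.
K' ⊕ ipad = 1f 36 36 36 36 36 36; K' ⊕ opad = 75 5c 5c 5c 5c 5c 5c.
Inner hash: sum = 31+54+54+54+54+54+54+153 = 508 → 01 fc.
Outer hash (recomputed tag): sum = 117+92+92+92+92+92+92+1+252 = 922 → 03 9a.
Recomputed tag = 039a; claimed = 0370 → mismatch.

invalid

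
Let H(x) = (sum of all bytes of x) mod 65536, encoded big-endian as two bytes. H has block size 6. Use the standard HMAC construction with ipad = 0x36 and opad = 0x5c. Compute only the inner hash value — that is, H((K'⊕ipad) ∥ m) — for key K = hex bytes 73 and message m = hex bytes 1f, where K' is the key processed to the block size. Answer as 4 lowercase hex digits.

0172

Key hex bytes 73 is 1 byte ≤ B = 6; zero-pad to 6 bytes: K' = 73 00 00 00 00 00.
K' ⊕ ipad = 45 36 36 36 36 36.
Inner input = 45 36 36 36 36 36 ∥ 1f.
Inner hash: sum = 69+54+54+54+54+54+31 = 370 → 01 72.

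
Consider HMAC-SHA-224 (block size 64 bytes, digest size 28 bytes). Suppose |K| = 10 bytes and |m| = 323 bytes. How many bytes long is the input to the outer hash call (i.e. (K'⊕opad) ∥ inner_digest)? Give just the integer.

92

Key is 10 ≤ 64 bytes, zero-padded: |K'| = 64.
Outer input = (K'⊕opad) ∥ H(inner) → 64 + 28 = 92 bytes.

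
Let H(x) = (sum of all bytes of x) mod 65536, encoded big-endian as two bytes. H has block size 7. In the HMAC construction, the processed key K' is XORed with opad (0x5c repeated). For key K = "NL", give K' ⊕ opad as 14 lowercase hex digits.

12105c5c5c5c5c

Key "NL" = 4e 4c is 2 bytes ≤ B = 7; zero-pad to 7 bytes: K' = 4e 4c 00 00 00 00 00.
XOR each byte with 0x5c: 4e⊕5c=12, 4c⊕5c=10, 00⊕5c=5c, 00⊕5c=5c, 00⊕5c=5c, 00⊕5c=5c, 00⊕5c=5c.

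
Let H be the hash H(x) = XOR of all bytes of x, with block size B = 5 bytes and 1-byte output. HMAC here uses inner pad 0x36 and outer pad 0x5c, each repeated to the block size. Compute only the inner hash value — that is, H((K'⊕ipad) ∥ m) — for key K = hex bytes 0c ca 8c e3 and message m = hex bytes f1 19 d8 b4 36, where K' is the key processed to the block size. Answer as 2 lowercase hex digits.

2d

Key hex bytes 0c ca 8c e3 is 4 bytes ≤ B = 5; zero-pad to 5 bytes: K' = 0c ca 8c e3 00.
K' ⊕ ipad = 3a fc ba d5 36.
Inner input = 3a fc ba d5 36 ∥ f1 19 d8 b4 36.
Inner hash: XOR 3a⊕fc⊕ba⊕d5⊕36⊕f1⊕19⊕d8⊕b4⊕36 = 2d.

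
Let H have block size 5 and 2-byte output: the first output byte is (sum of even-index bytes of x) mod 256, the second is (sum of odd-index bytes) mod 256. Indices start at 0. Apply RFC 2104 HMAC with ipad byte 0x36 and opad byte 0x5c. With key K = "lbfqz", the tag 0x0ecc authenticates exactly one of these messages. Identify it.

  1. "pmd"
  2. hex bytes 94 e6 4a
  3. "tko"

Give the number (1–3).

Key "lbfqz" = 6c 62 66 71 7a is exactly B = 5 bytes: K' = 6c 62 66 71 7a.
K' ⊕ ipad = 5a 54 50 47 4c; K' ⊕ opad = 30 3e 3a 2d 26.
m1: inner = H(5a 54 50 47 4c 70 6d 64) = 63 6f; tag = H(30 3e 3a 2d 26 63 6f) = ffce
m2: inner = H(5a 54 50 47 4c 94 e6 4a) = dc 79; tag = H(30 3e 3a 2d 26 dc 79) = 0947
m3: inner = H(5a 54 50 47 4c 74 6b 6f) = 61 7e; tag = H(30 3e 3a 2d 26 61 7e) = 0ecc ← matches

3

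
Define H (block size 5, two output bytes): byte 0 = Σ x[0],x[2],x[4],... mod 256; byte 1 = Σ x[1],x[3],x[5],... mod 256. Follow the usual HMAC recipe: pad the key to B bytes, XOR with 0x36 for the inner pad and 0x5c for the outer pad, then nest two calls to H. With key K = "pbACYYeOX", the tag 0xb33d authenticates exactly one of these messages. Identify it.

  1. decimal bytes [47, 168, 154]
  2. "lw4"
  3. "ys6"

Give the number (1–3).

3

Key "pbACYYeOX" = 70 62 41 43 59 59 65 4f 58 is 9 bytes > B = 5, so hash it first: H(key) = c7 4d, then zero-pad to 5 bytes: K' = c7 4d 00 00 00.
K' ⊕ ipad = f1 7b 36 36 36; K' ⊕ opad = 9b 11 5c 5c 5c.
m1: inner = H(f1 7b 36 36 36 2f a8 9a) = 05 7a; tag = H(9b 11 5c 5c 5c 05 7a) = cd72
m2: inner = H(f1 7b 36 36 36 6c 77 34) = d4 51; tag = H(9b 11 5c 5c 5c d4 51) = a441
m3: inner = H(f1 7b 36 36 36 79 73 36) = d0 60; tag = H(9b 11 5c 5c 5c d0 60) = b33d ← matches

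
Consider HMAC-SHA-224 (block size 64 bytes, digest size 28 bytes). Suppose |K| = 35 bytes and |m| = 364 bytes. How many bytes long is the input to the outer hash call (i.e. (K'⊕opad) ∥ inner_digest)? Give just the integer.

Key is 35 ≤ 64 bytes, zero-padded: |K'| = 64.
Outer input = (K'⊕opad) ∥ H(inner) → 64 + 28 = 92 bytes.

92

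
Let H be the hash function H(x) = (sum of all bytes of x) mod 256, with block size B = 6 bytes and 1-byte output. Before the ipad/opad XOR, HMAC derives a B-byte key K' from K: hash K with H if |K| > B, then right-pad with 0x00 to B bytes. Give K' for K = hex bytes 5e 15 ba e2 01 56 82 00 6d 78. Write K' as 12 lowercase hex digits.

cd0000000000

|K| = 10 > B = 6, so first hash the key.
H(K): sum = 94+21+186+226+1+86+130+0+109+120 = 973; mod 256 = 205 → cd.
Zero-pad H(K) = cd to 6 bytes: K' = cd 00 00 00 00 00.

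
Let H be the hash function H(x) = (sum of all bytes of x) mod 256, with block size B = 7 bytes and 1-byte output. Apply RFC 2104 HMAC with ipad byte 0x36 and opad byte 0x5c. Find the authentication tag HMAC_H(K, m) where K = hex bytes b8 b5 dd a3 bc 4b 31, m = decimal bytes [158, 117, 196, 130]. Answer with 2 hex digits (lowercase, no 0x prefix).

Key hex bytes b8 b5 dd a3 bc 4b 31 is exactly B = 7 bytes: K' = b8 b5 dd a3 bc 4b 31.
K' ⊕ ipad = 8e 83 eb 95 8a 7d 07.  K' ⊕ opad = e4 e9 81 ff e0 17 6d.
Inner input = (K'⊕ipad) ∥ m = 8e 83 eb 95 8a 7d 07 ∥ 9e 75 c4 82.
Inner hash: sum = 142+131+235+149+138+125+7+158+117+196+130 = 1528; mod 256 = 248 → f8.
Outer input = (K'⊕opad) ∥ inner = e4 e9 81 ff e0 17 6d ∥ f8.
Outer hash (tag): sum = 228+233+129+255+224+23+109+248 = 1449; mod 256 = 169 → a9.

a9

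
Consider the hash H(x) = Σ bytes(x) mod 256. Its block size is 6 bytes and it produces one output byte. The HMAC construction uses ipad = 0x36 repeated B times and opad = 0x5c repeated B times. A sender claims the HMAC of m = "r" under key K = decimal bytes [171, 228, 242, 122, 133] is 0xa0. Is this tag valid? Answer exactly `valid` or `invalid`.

invalid

Key decimal bytes [171, 228, 242, 122, 133] = ab e4 f2 7a 85 is 5 bytes ≤ B = 6; zero-pad to 6 bytes: K' = ab e4 f2 7a 85 00.
K' ⊕ ipad = 9d d2 c4 4c b3 36; K' ⊕ opad = f7 b8 ae 26 d9 5c.
Inner hash: sum = 157+210+196+76+179+54+114 = 986; mod 256 = 218 → da.
Outer hash (recomputed tag): sum = 247+184+174+38+217+92+218 = 1170; mod 256 = 146 → 92.
Recomputed tag = 92; claimed = a0 → mismatch.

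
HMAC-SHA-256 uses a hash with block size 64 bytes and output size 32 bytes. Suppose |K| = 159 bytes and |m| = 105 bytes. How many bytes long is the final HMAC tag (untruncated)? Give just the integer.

32

The tag is one SHA-256 digest: 32 bytes.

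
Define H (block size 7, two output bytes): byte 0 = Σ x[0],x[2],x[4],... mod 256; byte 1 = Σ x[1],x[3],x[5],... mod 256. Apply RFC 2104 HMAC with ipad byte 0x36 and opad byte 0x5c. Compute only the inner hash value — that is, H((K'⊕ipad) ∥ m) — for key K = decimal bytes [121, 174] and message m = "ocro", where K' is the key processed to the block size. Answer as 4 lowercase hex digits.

c3e5

Key decimal bytes [121, 174] = 79 ae is 2 bytes ≤ B = 7; zero-pad to 7 bytes: K' = 79 ae 00 00 00 00 00.
K' ⊕ ipad = 4f 98 36 36 36 36 36.
Inner input = 4f 98 36 36 36 36 36 ∥ 6f 63 72 6f.
Inner hash: even-index sum = 451 mod 256 = 195; odd-index sum = 485 mod 256 = 229 → c3 e5.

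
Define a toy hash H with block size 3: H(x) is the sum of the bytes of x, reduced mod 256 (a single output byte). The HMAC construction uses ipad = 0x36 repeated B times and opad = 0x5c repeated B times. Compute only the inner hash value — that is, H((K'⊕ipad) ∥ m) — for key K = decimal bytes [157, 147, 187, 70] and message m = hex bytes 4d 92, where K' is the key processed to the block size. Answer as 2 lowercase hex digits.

Key decimal bytes [157, 147, 187, 70] = 9d 93 bb 46 is 4 bytes > B = 3, so hash it first: H(key) = 31, then zero-pad to 3 bytes: K' = 31 00 00.
K' ⊕ ipad = 07 36 36.
Inner input = 07 36 36 ∥ 4d 92.
Inner hash: sum = 7+54+54+77+146 = 338; mod 256 = 82 → 52.

52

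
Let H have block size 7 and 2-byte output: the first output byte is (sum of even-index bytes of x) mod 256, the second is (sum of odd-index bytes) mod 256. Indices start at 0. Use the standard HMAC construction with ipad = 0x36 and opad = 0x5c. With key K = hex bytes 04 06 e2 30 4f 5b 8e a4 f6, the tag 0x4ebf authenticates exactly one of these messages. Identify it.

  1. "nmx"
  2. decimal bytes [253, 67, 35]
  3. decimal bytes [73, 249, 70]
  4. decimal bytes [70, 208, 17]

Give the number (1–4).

1

Key hex bytes 04 06 e2 30 4f 5b 8e a4 f6 is 9 bytes > B = 7, so hash it first: H(key) = b9 35, then zero-pad to 7 bytes: K' = b9 35 00 00 00 00 00.
K' ⊕ ipad = 8f 03 36 36 36 36 36; K' ⊕ opad = e5 69 5c 5c 5c 5c 5c.
m1: inner = H(8f 03 36 36 36 36 36 6e 6d 78) = 9e 55; tag = H(e5 69 5c 5c 5c 5c 5c 9e 55) = 4ebf ← matches
m2: inner = H(8f 03 36 36 36 36 36 fd 43 23) = 74 8f; tag = H(e5 69 5c 5c 5c 5c 5c 74 8f) = 8895
m3: inner = H(8f 03 36 36 36 36 36 49 f9 46) = 2a fe; tag = H(e5 69 5c 5c 5c 5c 5c 2a fe) = f74b
m4: inner = H(8f 03 36 36 36 36 36 46 d0 11) = 01 c6; tag = H(e5 69 5c 5c 5c 5c 5c 01 c6) = bf22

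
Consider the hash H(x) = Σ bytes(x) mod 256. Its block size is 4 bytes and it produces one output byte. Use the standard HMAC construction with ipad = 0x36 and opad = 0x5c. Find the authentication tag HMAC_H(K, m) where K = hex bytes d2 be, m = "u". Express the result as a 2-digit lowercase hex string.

75

Key hex bytes d2 be is 2 bytes ≤ B = 4; zero-pad to 4 bytes: K' = d2 be 00 00.
K' ⊕ ipad = e4 88 36 36.  K' ⊕ opad = 8e e2 5c 5c.
Inner input = (K'⊕ipad) ∥ m = e4 88 36 36 ∥ 75.
Inner hash: sum = 228+136+54+54+117 = 589; mod 256 = 77 → 4d.
Outer input = (K'⊕opad) ∥ inner = 8e e2 5c 5c ∥ 4d.
Outer hash (tag): sum = 142+226+92+92+77 = 629; mod 256 = 117 → 75.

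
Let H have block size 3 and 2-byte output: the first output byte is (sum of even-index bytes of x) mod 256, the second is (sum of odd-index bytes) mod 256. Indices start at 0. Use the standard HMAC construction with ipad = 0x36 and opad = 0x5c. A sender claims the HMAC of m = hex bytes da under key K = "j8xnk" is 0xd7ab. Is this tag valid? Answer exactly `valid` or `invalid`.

Key "j8xnk" = 6a 38 78 6e 6b is 5 bytes > B = 3, so hash it first: H(key) = 4d a6, then zero-pad to 3 bytes: K' = 4d a6 00.
K' ⊕ ipad = 7b 90 36; K' ⊕ opad = 11 fa 5c.
Inner hash: even-index sum = 177 mod 256 = 177; odd-index sum = 362 mod 256 = 106 → b1 6a.
Outer hash (recomputed tag): even-index sum = 215 mod 256 = 215; odd-index sum = 427 mod 256 = 171 → d7 ab.
Recomputed tag = d7ab; claimed = d7ab → match.

valid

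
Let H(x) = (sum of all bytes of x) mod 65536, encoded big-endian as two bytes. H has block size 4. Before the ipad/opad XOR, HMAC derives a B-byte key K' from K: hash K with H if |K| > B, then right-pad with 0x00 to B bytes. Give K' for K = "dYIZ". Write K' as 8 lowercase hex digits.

Key "dYIZ" = 64 59 49 5a is exactly B = 4 bytes: K' = 64 59 49 5a.

6459495a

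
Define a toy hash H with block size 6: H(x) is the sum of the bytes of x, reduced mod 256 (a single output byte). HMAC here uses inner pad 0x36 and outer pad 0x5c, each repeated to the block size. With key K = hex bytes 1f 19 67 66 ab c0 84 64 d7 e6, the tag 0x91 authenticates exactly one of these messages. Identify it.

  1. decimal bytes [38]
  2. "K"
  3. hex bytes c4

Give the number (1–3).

Key hex bytes 1f 19 67 66 ab c0 84 64 d7 e6 is 10 bytes > B = 6, so hash it first: H(key) = 15, then zero-pad to 6 bytes: K' = 15 00 00 00 00 00.
K' ⊕ ipad = 23 36 36 36 36 36; K' ⊕ opad = 49 5c 5c 5c 5c 5c.
m1: inner = H(23 36 36 36 36 36 26) = 57; tag = H(49 5c 5c 5c 5c 5c 57) = 6c
m2: inner = H(23 36 36 36 36 36 4b) = 7c; tag = H(49 5c 5c 5c 5c 5c 7c) = 91 ← matches
m3: inner = H(23 36 36 36 36 36 c4) = f5; tag = H(49 5c 5c 5c 5c 5c f5) = 0a

2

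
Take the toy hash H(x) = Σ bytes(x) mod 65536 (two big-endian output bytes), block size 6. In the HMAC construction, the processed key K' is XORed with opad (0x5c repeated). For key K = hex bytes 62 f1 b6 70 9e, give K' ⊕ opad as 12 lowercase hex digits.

3eadea2cc25c

Key hex bytes 62 f1 b6 70 9e is 5 bytes ≤ B = 6; zero-pad to 6 bytes: K' = 62 f1 b6 70 9e 00.
XOR each byte with 0x5c: 62⊕5c=3e, f1⊕5c=ad, b6⊕5c=ea, 70⊕5c=2c, 9e⊕5c=c2, 00⊕5c=5c.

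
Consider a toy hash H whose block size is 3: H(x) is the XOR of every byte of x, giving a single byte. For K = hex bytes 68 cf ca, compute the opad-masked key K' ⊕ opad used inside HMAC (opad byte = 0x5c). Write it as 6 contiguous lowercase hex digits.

Key hex bytes 68 cf ca is exactly B = 3 bytes: K' = 68 cf ca.
XOR each byte with 0x5c: 68⊕5c=34, cf⊕5c=93, ca⊕5c=96.

349396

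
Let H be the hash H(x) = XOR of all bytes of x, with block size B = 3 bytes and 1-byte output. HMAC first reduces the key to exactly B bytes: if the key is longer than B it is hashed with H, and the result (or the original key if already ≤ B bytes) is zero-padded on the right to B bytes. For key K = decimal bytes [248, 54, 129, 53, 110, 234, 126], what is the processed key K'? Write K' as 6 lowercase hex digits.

|K| = 7 > B = 3, so first hash the key.
H(K): XOR f8⊕36⊕81⊕35⊕6e⊕ea⊕7e = 80.
Zero-pad H(K) = 80 to 3 bytes: K' = 80 00 00.

800000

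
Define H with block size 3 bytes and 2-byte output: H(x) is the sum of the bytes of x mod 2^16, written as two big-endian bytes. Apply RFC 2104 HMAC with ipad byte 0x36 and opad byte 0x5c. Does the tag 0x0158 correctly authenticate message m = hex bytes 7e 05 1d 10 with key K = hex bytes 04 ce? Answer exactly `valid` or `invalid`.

valid

Key hex bytes 04 ce is 2 bytes ≤ B = 3; zero-pad to 3 bytes: K' = 04 ce 00.
K' ⊕ ipad = 32 f8 36; K' ⊕ opad = 58 92 5c.
Inner hash: sum = 50+248+54+126+5+29+16 = 528 → 02 10.
Outer hash (recomputed tag): sum = 88+146+92+2+16 = 344 → 01 58.
Recomputed tag = 0158; claimed = 0158 → match.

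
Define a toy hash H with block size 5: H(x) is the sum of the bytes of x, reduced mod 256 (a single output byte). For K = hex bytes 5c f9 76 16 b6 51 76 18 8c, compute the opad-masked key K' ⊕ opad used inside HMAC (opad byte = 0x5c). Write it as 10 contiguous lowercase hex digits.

5e5c5c5c5c

Key hex bytes 5c f9 76 16 b6 51 76 18 8c is 9 bytes > B = 5, so hash it first: H(key) = 02, then zero-pad to 5 bytes: K' = 02 00 00 00 00.
XOR each byte with 0x5c: 02⊕5c=5e, 00⊕5c=5c, 00⊕5c=5c, 00⊕5c=5c, 00⊕5c=5c.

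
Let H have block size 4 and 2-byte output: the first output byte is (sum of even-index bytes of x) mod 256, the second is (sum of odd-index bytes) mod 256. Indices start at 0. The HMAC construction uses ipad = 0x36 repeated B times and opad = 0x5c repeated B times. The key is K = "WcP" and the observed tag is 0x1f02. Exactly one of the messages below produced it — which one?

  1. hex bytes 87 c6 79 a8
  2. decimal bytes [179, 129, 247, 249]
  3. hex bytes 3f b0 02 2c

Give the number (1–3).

Key "WcP" = 57 63 50 is 3 bytes ≤ B = 4; zero-pad to 4 bytes: K' = 57 63 50 00.
K' ⊕ ipad = 61 55 66 36; K' ⊕ opad = 0b 3f 0c 5c.
m1: inner = H(61 55 66 36 87 c6 79 a8) = c7 f9; tag = H(0b 3f 0c 5c c7 f9) = de94
m2: inner = H(61 55 66 36 b3 81 f7 f9) = 71 05; tag = H(0b 3f 0c 5c 71 05) = 88a0
m3: inner = H(61 55 66 36 3f b0 02 2c) = 08 67; tag = H(0b 3f 0c 5c 08 67) = 1f02 ← matches

3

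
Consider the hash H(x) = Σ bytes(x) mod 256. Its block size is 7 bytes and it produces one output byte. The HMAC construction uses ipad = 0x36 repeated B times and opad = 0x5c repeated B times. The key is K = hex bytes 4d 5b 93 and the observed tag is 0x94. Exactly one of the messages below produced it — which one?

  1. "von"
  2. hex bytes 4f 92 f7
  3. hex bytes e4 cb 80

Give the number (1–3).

2

Key hex bytes 4d 5b 93 is 3 bytes ≤ B = 7; zero-pad to 7 bytes: K' = 4d 5b 93 00 00 00 00.
K' ⊕ ipad = 7b 6d a5 36 36 36 36; K' ⊕ opad = 11 07 cf 5c 5c 5c 5c.
m1: inner = H(7b 6d a5 36 36 36 36 76 6f 6e) = b8; tag = H(11 07 cf 5c 5c 5c 5c b8) = 0f
m2: inner = H(7b 6d a5 36 36 36 36 4f 92 f7) = 3d; tag = H(11 07 cf 5c 5c 5c 5c 3d) = 94 ← matches
m3: inner = H(7b 6d a5 36 36 36 36 e4 cb 80) = 94; tag = H(11 07 cf 5c 5c 5c 5c 94) = eb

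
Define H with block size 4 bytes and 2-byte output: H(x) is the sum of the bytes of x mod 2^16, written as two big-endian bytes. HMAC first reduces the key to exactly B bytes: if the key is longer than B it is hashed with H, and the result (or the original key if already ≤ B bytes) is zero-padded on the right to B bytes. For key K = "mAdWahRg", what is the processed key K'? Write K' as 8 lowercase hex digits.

|K| = 8 > B = 4, so first hash the key.
H(K): sum = 109+65+100+87+97+104+82+103 = 747 → 02 eb.
Zero-pad H(K) = 02 eb to 4 bytes: K' = 02 eb 00 00.

02eb0000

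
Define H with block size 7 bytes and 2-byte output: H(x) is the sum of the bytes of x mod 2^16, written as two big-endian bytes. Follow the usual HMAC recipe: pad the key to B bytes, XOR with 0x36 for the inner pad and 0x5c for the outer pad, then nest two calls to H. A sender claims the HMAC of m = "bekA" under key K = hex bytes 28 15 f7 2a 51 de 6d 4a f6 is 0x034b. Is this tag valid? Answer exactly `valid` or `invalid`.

Key hex bytes 28 15 f7 2a 51 de 6d 4a f6 is 9 bytes > B = 7, so hash it first: H(key) = 04 3a, then zero-pad to 7 bytes: K' = 04 3a 00 00 00 00 00.
K' ⊕ ipad = 32 0c 36 36 36 36 36; K' ⊕ opad = 58 66 5c 5c 5c 5c 5c.
Inner hash: sum = 50+12+54+54+54+54+54+98+101+107+65 = 703 → 02 bf.
Outer hash (recomputed tag): sum = 88+102+92+92+92+92+92+2+191 = 843 → 03 4b.
Recomputed tag = 034b; claimed = 034b → match.

valid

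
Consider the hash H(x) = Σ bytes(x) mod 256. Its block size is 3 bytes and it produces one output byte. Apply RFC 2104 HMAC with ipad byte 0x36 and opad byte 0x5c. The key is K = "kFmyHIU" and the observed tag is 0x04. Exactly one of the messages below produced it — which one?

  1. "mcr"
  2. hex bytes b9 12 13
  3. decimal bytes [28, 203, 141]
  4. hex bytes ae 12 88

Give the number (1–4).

Key "kFmyHIU" = 6b 46 6d 79 48 49 55 is 7 bytes > B = 3, so hash it first: H(key) = 7d, then zero-pad to 3 bytes: K' = 7d 00 00.
K' ⊕ ipad = 4b 36 36; K' ⊕ opad = 21 5c 5c.
m1: inner = H(4b 36 36 6d 63 72) = f9; tag = H(21 5c 5c f9) = d2
m2: inner = H(4b 36 36 b9 12 13) = 95; tag = H(21 5c 5c 95) = 6e
m3: inner = H(4b 36 36 1c cb 8d) = 2b; tag = H(21 5c 5c 2b) = 04 ← matches
m4: inner = H(4b 36 36 ae 12 88) = ff; tag = H(21 5c 5c ff) = d8

3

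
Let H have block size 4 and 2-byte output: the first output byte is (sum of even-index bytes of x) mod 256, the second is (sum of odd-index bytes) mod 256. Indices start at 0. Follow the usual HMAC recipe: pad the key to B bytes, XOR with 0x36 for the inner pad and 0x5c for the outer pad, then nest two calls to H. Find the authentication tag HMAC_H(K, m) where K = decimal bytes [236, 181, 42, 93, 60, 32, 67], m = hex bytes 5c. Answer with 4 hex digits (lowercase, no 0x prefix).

Key decimal bytes [236, 181, 42, 93, 60, 32, 67] = ec b5 2a 5d 3c 20 43 is 7 bytes > B = 4, so hash it first: H(key) = 95 32, then zero-pad to 4 bytes: K' = 95 32 00 00.
K' ⊕ ipad = a3 04 36 36.  K' ⊕ opad = c9 6e 5c 5c.
Inner input = (K'⊕ipad) ∥ m = a3 04 36 36 ∥ 5c.
Inner hash: even-index sum = 309 mod 256 = 53; odd-index sum = 58 mod 256 = 58 → 35 3a.
Outer input = (K'⊕opad) ∥ inner = c9 6e 5c 5c ∥ 35 3a.
Outer hash (tag): even-index sum = 346 mod 256 = 90; odd-index sum = 260 mod 256 = 4 → 5a 04.

5a04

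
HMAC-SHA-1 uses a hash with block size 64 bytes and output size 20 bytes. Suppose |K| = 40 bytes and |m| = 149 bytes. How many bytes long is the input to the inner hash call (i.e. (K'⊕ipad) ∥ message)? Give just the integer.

Key is 40 ≤ 64 bytes, zero-padded: |K'| = 64.
Inner input = (K'⊕ipad) ∥ m → 64 + 149 = 213 bytes.

213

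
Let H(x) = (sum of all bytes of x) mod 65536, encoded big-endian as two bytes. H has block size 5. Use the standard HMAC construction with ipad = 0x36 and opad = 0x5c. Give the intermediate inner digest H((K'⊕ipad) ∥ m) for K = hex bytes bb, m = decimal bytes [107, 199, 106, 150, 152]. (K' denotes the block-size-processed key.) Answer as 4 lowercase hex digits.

042f

Key hex bytes bb is 1 byte ≤ B = 5; zero-pad to 5 bytes: K' = bb 00 00 00 00.
K' ⊕ ipad = 8d 36 36 36 36.
Inner input = 8d 36 36 36 36 ∥ 6b c7 6a 96 98.
Inner hash: sum = 141+54+54+54+54+107+199+106+150+152 = 1071 → 04 2f.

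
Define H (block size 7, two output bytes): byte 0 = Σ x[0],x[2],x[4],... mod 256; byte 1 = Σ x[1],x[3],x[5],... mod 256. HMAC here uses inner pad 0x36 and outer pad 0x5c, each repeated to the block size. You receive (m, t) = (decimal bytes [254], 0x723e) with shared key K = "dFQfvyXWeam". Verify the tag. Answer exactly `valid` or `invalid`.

valid

Key "dFQfvyXWeam" = 64 46 51 66 76 79 58 57 65 61 6d is 11 bytes > B = 7, so hash it first: H(key) = 55 dd, then zero-pad to 7 bytes: K' = 55 dd 00 00 00 00 00.
K' ⊕ ipad = 63 eb 36 36 36 36 36; K' ⊕ opad = 09 81 5c 5c 5c 5c 5c.
Inner hash: even-index sum = 261 mod 256 = 5; odd-index sum = 597 mod 256 = 85 → 05 55.
Outer hash (recomputed tag): even-index sum = 370 mod 256 = 114; odd-index sum = 318 mod 256 = 62 → 72 3e.
Recomputed tag = 723e; claimed = 723e → match.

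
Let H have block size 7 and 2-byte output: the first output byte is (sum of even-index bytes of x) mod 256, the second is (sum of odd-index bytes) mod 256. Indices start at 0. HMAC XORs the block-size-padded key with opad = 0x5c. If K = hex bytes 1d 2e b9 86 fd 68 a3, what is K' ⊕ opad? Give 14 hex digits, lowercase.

4172e5daa134ff

Key hex bytes 1d 2e b9 86 fd 68 a3 is exactly B = 7 bytes: K' = 1d 2e b9 86 fd 68 a3.
XOR each byte with 0x5c: 1d⊕5c=41, 2e⊕5c=72, b9⊕5c=e5, 86⊕5c=da, fd⊕5c=a1, 68⊕5c=34, a3⊕5c=ff.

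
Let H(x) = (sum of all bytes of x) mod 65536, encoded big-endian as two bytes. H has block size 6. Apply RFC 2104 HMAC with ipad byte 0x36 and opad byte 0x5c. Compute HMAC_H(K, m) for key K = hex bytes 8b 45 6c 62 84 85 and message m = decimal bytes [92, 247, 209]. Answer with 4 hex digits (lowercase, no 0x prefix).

037b

Key hex bytes 8b 45 6c 62 84 85 is exactly B = 6 bytes: K' = 8b 45 6c 62 84 85.
K' ⊕ ipad = bd 73 5a 54 b2 b3.  K' ⊕ opad = d7 19 30 3e d8 d9.
Inner input = (K'⊕ipad) ∥ m = bd 73 5a 54 b2 b3 ∥ 5c f7 d1.
Inner hash: sum = 189+115+90+84+178+179+92+247+209 = 1383 → 05 67.
Outer input = (K'⊕opad) ∥ inner = d7 19 30 3e d8 d9 ∥ 05 67.
Outer hash (tag): sum = 215+25+48+62+216+217+5+103 = 891 → 03 7b.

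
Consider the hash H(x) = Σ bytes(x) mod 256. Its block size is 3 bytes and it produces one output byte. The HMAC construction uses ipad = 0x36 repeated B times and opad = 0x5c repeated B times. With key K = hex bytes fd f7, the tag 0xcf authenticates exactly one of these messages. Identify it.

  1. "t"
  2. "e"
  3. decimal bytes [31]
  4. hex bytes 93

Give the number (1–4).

2

Key hex bytes fd f7 is 2 bytes ≤ B = 3; zero-pad to 3 bytes: K' = fd f7 00.
K' ⊕ ipad = cb c1 36; K' ⊕ opad = a1 ab 5c.
m1: inner = H(cb c1 36 74) = 36; tag = H(a1 ab 5c 36) = de
m2: inner = H(cb c1 36 65) = 27; tag = H(a1 ab 5c 27) = cf ← matches
m3: inner = H(cb c1 36 1f) = e1; tag = H(a1 ab 5c e1) = 89
m4: inner = H(cb c1 36 93) = 55; tag = H(a1 ab 5c 55) = fd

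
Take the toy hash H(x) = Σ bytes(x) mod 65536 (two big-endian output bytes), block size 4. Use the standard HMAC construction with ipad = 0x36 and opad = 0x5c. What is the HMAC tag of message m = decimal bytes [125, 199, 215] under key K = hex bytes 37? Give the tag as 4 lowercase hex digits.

023f

Key hex bytes 37 is 1 byte ≤ B = 4; zero-pad to 4 bytes: K' = 37 00 00 00.
K' ⊕ ipad = 01 36 36 36.  K' ⊕ opad = 6b 5c 5c 5c.
Inner input = (K'⊕ipad) ∥ m = 01 36 36 36 ∥ 7d c7 d7.
Inner hash: sum = 1+54+54+54+125+199+215 = 702 → 02 be.
Outer input = (K'⊕opad) ∥ inner = 6b 5c 5c 5c ∥ 02 be.
Outer hash (tag): sum = 107+92+92+92+2+190 = 575 → 02 3f.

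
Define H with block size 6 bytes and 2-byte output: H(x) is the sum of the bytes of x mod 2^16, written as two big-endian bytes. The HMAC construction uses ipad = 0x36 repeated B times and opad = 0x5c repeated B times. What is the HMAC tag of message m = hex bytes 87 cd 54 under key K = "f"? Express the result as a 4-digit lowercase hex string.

Key "f" = 66 is 1 byte ≤ B = 6; zero-pad to 6 bytes: K' = 66 00 00 00 00 00.
K' ⊕ ipad = 50 36 36 36 36 36.  K' ⊕ opad = 3a 5c 5c 5c 5c 5c.
Inner input = (K'⊕ipad) ∥ m = 50 36 36 36 36 36 ∥ 87 cd 54.
Inner hash: sum = 80+54+54+54+54+54+135+205+84 = 774 → 03 06.
Outer input = (K'⊕opad) ∥ inner = 3a 5c 5c 5c 5c 5c ∥ 03 06.
Outer hash (tag): sum = 58+92+92+92+92+92+3+6 = 527 → 02 0f.

020f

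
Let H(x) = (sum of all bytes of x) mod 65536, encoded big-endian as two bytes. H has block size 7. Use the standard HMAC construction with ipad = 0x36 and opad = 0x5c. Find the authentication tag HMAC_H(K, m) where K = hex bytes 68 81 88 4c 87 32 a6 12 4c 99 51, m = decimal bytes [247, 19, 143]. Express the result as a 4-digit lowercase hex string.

028a

Key hex bytes 68 81 88 4c 87 32 a6 12 4c 99 51 is 11 bytes > B = 7, so hash it first: H(key) = 04 64, then zero-pad to 7 bytes: K' = 04 64 00 00 00 00 00.
K' ⊕ ipad = 32 52 36 36 36 36 36.  K' ⊕ opad = 58 38 5c 5c 5c 5c 5c.
Inner input = (K'⊕ipad) ∥ m = 32 52 36 36 36 36 36 ∥ f7 13 8f.
Inner hash: sum = 50+82+54+54+54+54+54+247+19+143 = 811 → 03 2b.
Outer input = (K'⊕opad) ∥ inner = 58 38 5c 5c 5c 5c 5c ∥ 03 2b.
Outer hash (tag): sum = 88+56+92+92+92+92+92+3+43 = 650 → 02 8a.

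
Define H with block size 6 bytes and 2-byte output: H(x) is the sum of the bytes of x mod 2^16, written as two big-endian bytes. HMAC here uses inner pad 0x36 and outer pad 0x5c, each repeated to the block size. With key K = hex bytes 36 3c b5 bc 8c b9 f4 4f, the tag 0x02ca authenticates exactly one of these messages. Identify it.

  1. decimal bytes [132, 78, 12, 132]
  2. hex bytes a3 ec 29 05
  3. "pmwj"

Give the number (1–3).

1

Key hex bytes 36 3c b5 bc 8c b9 f4 4f is 8 bytes > B = 6, so hash it first: H(key) = 04 6b, then zero-pad to 6 bytes: K' = 04 6b 00 00 00 00.
K' ⊕ ipad = 32 5d 36 36 36 36; K' ⊕ opad = 58 37 5c 5c 5c 5c.
m1: inner = H(32 5d 36 36 36 36 84 4e 0c 84) = 02 c9; tag = H(58 37 5c 5c 5c 5c 02 c9) = 02ca ← matches
m2: inner = H(32 5d 36 36 36 36 a3 ec 29 05) = 03 24; tag = H(58 37 5c 5c 5c 5c 03 24) = 0226
m3: inner = H(32 5d 36 36 36 36 70 6d 77 6a) = 03 25; tag = H(58 37 5c 5c 5c 5c 03 25) = 0227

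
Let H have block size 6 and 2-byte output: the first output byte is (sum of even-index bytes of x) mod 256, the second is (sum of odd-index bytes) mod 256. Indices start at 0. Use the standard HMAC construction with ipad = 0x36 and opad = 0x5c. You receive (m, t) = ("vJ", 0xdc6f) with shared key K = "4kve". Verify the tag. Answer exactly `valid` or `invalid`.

Key "4kve" = 34 6b 76 65 is 4 bytes ≤ B = 6; zero-pad to 6 bytes: K' = 34 6b 76 65 00 00.
K' ⊕ ipad = 02 5d 40 53 36 36; K' ⊕ opad = 68 37 2a 39 5c 5c.
Inner hash: even-index sum = 238 mod 256 = 238; odd-index sum = 304 mod 256 = 48 → ee 30.
Outer hash (recomputed tag): even-index sum = 476 mod 256 = 220; odd-index sum = 252 mod 256 = 252 → dc fc.
Recomputed tag = dcfc; claimed = dc6f → mismatch.

invalid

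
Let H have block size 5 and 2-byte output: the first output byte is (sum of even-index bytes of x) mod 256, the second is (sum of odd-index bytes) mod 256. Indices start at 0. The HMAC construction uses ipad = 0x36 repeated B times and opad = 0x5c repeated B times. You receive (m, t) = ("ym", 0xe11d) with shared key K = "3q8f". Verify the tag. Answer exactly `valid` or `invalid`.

Key "3q8f" = 33 71 38 66 is 4 bytes ≤ B = 5; zero-pad to 5 bytes: K' = 33 71 38 66 00.
K' ⊕ ipad = 05 47 0e 50 36; K' ⊕ opad = 6f 2d 64 3a 5c.
Inner hash: even-index sum = 182 mod 256 = 182; odd-index sum = 272 mod 256 = 16 → b6 10.
Outer hash (recomputed tag): even-index sum = 319 mod 256 = 63; odd-index sum = 285 mod 256 = 29 → 3f 1d.
Recomputed tag = 3f1d; claimed = e11d → mismatch.

invalid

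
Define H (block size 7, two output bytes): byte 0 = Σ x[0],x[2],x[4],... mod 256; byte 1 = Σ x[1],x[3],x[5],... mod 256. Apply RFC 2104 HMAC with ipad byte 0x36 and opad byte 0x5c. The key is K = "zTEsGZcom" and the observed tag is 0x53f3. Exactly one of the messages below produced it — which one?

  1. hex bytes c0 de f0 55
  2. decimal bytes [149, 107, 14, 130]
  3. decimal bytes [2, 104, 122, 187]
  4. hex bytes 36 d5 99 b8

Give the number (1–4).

Key "zTEsGZcom" = 7a 54 45 73 47 5a 63 6f 6d is 9 bytes > B = 7, so hash it first: H(key) = d6 90, then zero-pad to 7 bytes: K' = d6 90 00 00 00 00 00.
K' ⊕ ipad = e0 a6 36 36 36 36 36; K' ⊕ opad = 8a cc 5c 5c 5c 5c 5c.
m1: inner = H(e0 a6 36 36 36 36 36 c0 de f0 55) = b5 c2; tag = H(8a cc 5c 5c 5c 5c 5c b5 c2) = 6039
m2: inner = H(e0 a6 36 36 36 36 36 95 6b 0e 82) = 6f b5; tag = H(8a cc 5c 5c 5c 5c 5c 6f b5) = 53f3 ← matches
m3: inner = H(e0 a6 36 36 36 36 36 02 68 7a bb) = a5 8e; tag = H(8a cc 5c 5c 5c 5c 5c a5 8e) = 2c29
m4: inner = H(e0 a6 36 36 36 36 36 36 d5 99 b8) = 0f e1; tag = H(8a cc 5c 5c 5c 5c 5c 0f e1) = 7f93

2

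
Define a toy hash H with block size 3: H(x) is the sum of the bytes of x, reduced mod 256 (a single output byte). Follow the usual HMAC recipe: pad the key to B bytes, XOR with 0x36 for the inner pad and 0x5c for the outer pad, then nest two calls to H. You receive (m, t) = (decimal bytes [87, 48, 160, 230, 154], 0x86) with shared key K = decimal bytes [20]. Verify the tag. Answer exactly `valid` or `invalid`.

Key decimal bytes [20] = 14 is 1 byte ≤ B = 3; zero-pad to 3 bytes: K' = 14 00 00.
K' ⊕ ipad = 22 36 36; K' ⊕ opad = 48 5c 5c.
Inner hash: sum = 34+54+54+87+48+160+230+154 = 821; mod 256 = 53 → 35.
Outer hash (recomputed tag): sum = 72+92+92+53 = 309; mod 256 = 53 → 35.
Recomputed tag = 35; claimed = 86 → mismatch.

invalid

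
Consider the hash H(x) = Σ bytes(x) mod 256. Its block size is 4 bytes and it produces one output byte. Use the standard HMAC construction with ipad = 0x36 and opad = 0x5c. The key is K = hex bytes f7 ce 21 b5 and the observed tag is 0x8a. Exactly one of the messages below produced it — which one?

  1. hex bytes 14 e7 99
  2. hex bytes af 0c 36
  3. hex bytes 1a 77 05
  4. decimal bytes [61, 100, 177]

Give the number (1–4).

1

Key hex bytes f7 ce 21 b5 is exactly B = 4 bytes: K' = f7 ce 21 b5.
K' ⊕ ipad = c1 f8 17 83; K' ⊕ opad = ab 92 7d e9.
m1: inner = H(c1 f8 17 83 14 e7 99) = e7; tag = H(ab 92 7d e9 e7) = 8a ← matches
m2: inner = H(c1 f8 17 83 af 0c 36) = 44; tag = H(ab 92 7d e9 44) = e7
m3: inner = H(c1 f8 17 83 1a 77 05) = e9; tag = H(ab 92 7d e9 e9) = 8c
m4: inner = H(c1 f8 17 83 3d 64 b1) = a5; tag = H(ab 92 7d e9 a5) = 48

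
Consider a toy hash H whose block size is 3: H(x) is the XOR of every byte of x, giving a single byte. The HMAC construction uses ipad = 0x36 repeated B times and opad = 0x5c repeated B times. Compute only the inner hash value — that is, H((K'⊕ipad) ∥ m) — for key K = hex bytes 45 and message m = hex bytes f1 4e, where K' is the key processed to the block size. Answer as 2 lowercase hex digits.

cc

Key hex bytes 45 is 1 byte ≤ B = 3; zero-pad to 3 bytes: K' = 45 00 00.
K' ⊕ ipad = 73 36 36.
Inner input = 73 36 36 ∥ f1 4e.
Inner hash: XOR 73⊕36⊕36⊕f1⊕4e = cc.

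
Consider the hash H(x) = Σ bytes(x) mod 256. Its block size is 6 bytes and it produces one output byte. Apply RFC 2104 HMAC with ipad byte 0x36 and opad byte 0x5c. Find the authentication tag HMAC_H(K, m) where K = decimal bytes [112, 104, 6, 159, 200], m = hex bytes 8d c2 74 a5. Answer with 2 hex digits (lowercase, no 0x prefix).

86

Key decimal bytes [112, 104, 6, 159, 200] = 70 68 06 9f c8 is 5 bytes ≤ B = 6; zero-pad to 6 bytes: K' = 70 68 06 9f c8 00.
K' ⊕ ipad = 46 5e 30 a9 fe 36.  K' ⊕ opad = 2c 34 5a c3 94 5c.
Inner input = (K'⊕ipad) ∥ m = 46 5e 30 a9 fe 36 ∥ 8d c2 74 a5.
Inner hash: sum = 70+94+48+169+254+54+141+194+116+165 = 1305; mod 256 = 25 → 19.
Outer input = (K'⊕opad) ∥ inner = 2c 34 5a c3 94 5c ∥ 19.
Outer hash (tag): sum = 44+52+90+195+148+92+25 = 646; mod 256 = 134 → 86.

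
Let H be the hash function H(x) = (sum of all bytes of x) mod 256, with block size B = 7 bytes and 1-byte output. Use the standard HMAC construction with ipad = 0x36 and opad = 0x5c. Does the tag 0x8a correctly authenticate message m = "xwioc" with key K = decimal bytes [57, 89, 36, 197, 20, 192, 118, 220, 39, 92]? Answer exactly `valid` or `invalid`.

invalid

Key decimal bytes [57, 89, 36, 197, 20, 192, 118, 220, 39, 92] = 39 59 24 c5 14 c0 76 dc 27 5c is 10 bytes > B = 7, so hash it first: H(key) = 24, then zero-pad to 7 bytes: K' = 24 00 00 00 00 00 00.
K' ⊕ ipad = 12 36 36 36 36 36 36; K' ⊕ opad = 78 5c 5c 5c 5c 5c 5c.
Inner hash: sum = 18+54+54+54+54+54+54+120+119+105+111+99 = 896; mod 256 = 128 → 80.
Outer hash (recomputed tag): sum = 120+92+92+92+92+92+92+128 = 800; mod 256 = 32 → 20.
Recomputed tag = 20; claimed = 8a → mismatch.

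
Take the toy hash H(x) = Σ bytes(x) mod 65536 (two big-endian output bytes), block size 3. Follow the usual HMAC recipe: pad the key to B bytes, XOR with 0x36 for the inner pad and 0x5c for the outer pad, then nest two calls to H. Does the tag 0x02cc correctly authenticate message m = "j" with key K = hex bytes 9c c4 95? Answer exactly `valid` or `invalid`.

Key hex bytes 9c c4 95 is exactly B = 3 bytes: K' = 9c c4 95.
K' ⊕ ipad = aa f2 a3; K' ⊕ opad = c0 98 c9.
Inner hash: sum = 170+242+163+106 = 681 → 02 a9.
Outer hash (recomputed tag): sum = 192+152+201+2+169 = 716 → 02 cc.
Recomputed tag = 02cc; claimed = 02cc → match.

valid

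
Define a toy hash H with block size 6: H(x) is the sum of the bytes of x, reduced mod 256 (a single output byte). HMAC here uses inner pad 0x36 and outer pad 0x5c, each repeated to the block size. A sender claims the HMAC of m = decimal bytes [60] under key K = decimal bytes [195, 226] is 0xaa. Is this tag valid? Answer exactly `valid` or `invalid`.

Key decimal bytes [195, 226] = c3 e2 is 2 bytes ≤ B = 6; zero-pad to 6 bytes: K' = c3 e2 00 00 00 00.
K' ⊕ ipad = f5 d4 36 36 36 36; K' ⊕ opad = 9f be 5c 5c 5c 5c.
Inner hash: sum = 245+212+54+54+54+54+60 = 733; mod 256 = 221 → dd.
Outer hash (recomputed tag): sum = 159+190+92+92+92+92+221 = 938; mod 256 = 170 → aa.
Recomputed tag = aa; claimed = aa → match.

valid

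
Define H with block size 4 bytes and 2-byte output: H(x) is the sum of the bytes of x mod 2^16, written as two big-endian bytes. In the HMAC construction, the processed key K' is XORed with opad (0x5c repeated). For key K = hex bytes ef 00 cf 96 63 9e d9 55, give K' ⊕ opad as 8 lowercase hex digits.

Key hex bytes ef 00 cf 96 63 9e d9 55 is 8 bytes > B = 4, so hash it first: H(key) = 04 83, then zero-pad to 4 bytes: K' = 04 83 00 00.
XOR each byte with 0x5c: 04⊕5c=58, 83⊕5c=df, 00⊕5c=5c, 00⊕5c=5c.

58df5c5c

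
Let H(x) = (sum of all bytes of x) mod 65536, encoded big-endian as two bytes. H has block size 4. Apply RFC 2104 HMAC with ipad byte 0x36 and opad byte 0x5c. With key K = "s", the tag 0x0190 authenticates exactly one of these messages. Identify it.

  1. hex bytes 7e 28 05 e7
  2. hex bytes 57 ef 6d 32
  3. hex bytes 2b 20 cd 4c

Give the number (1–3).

3

Key "s" = 73 is 1 byte ≤ B = 4; zero-pad to 4 bytes: K' = 73 00 00 00.
K' ⊕ ipad = 45 36 36 36; K' ⊕ opad = 2f 5c 5c 5c.
m1: inner = H(45 36 36 36 7e 28 05 e7) = 02 79; tag = H(2f 5c 5c 5c 02 79) = 01be
m2: inner = H(45 36 36 36 57 ef 6d 32) = 02 cc; tag = H(2f 5c 5c 5c 02 cc) = 0211
m3: inner = H(45 36 36 36 2b 20 cd 4c) = 02 4b; tag = H(2f 5c 5c 5c 02 4b) = 0190 ← matches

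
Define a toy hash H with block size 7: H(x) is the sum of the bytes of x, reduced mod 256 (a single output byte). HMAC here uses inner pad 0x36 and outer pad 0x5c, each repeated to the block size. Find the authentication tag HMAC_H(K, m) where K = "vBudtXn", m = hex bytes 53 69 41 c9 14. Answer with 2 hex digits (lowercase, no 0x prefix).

Key "vBudtXn" = 76 42 75 64 74 58 6e is exactly B = 7 bytes: K' = 76 42 75 64 74 58 6e.
K' ⊕ ipad = 40 74 43 52 42 6e 58.  K' ⊕ opad = 2a 1e 29 38 28 04 32.
Inner input = (K'⊕ipad) ∥ m = 40 74 43 52 42 6e 58 ∥ 53 69 41 c9 14.
Inner hash: sum = 64+116+67+82+66+110+88+83+105+65+201+20 = 1067; mod 256 = 43 → 2b.
Outer input = (K'⊕opad) ∥ inner = 2a 1e 29 38 28 04 32 ∥ 2b.
Outer hash (tag): sum = 42+30+41+56+40+4+50+43 = 306; mod 256 = 50 → 32.

32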